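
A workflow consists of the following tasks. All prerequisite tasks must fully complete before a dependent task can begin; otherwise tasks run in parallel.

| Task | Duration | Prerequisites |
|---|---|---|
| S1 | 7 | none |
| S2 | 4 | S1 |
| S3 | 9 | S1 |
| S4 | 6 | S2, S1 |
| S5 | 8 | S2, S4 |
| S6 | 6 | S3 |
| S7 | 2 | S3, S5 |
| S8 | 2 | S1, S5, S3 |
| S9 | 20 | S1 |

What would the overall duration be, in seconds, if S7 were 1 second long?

Baseline: S1→S2→S4→S5→S7 = 7+4+6+8+2 = 27 → 27 seconds.
S7 lies on that path, so at 1 second the path becomes 26 seconds.
The binding chain switches to S1→S2→S4→S5→S8 = 7+4+6+8+2 = 27; finish 27 seconds.

27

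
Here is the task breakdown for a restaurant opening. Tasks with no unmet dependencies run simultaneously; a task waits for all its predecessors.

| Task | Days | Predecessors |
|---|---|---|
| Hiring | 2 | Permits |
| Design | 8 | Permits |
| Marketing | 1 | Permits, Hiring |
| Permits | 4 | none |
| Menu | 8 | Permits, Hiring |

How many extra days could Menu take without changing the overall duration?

Permits→Hiring→Menu = 4+2+8 = 14 sets the makespan at 14 days.
The longest chain containing Menu totals 14 days.
So Menu can slip 14 − 14 = 0 days.

0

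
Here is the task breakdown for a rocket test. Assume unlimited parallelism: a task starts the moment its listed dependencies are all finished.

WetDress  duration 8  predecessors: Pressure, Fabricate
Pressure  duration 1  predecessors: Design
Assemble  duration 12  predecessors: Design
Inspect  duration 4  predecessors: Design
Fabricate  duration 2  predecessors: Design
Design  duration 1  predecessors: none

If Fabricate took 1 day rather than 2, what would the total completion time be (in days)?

Critical path before the change: Design→Assemble = 1+12 = 13 giving 13 days.
The longest path through Fabricate is only 11 days, so Fabricate has float 2.
The critical path is still Design→Assemble; finish is now 13 days.

13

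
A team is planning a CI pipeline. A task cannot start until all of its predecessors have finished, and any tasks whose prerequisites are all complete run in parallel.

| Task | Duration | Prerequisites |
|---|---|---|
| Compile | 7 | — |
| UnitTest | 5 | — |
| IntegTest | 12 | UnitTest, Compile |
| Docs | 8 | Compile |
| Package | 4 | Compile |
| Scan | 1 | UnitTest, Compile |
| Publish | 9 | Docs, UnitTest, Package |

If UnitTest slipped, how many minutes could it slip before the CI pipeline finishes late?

7

Critical path: Compile→Docs→Publish = 7+8+9 = 24, so the finish is 24 minutes.
UnitTest finishes as early as 5 and must finish by 12.
Slack of UnitTest = 7 − 0 = 7 minutes.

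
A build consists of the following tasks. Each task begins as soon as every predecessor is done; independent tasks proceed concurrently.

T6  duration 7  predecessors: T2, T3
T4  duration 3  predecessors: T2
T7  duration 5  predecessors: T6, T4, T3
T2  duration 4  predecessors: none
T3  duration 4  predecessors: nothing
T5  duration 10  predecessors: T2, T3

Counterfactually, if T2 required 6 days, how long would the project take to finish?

18

Critical path before the change: T2→T6→T7 = 4+7+5 = 16 giving 16 days.
T2 lies on that path, so at 6 days the path becomes 18 days.
No other chain overtakes it, so the finish is 18 days.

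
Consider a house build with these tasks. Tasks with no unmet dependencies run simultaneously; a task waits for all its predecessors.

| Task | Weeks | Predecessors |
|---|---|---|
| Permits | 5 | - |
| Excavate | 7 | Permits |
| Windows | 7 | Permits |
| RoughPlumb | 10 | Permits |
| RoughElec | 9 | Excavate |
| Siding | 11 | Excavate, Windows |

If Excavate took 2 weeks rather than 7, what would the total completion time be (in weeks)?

23

Actual critical path: Permits→Excavate→Siding = 5+7+11 = 23 ⇒ 23 weeks.
Since Excavate is critical, the -5 change carries straight to that chain (now 18 weeks).
Now Permits→Windows→Siding = 5+7+11 = 23 is longest, so the finish becomes 23 weeks.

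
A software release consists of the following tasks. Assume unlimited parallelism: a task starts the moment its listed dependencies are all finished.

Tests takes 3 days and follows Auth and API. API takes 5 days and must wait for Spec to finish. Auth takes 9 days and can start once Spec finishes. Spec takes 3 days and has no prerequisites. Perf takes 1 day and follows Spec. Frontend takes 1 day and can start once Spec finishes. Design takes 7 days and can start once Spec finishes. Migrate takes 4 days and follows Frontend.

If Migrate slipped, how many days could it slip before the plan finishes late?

Critical path: Spec→Auth→Tests = 3+9+3 = 15, so the finish is 15 days.
The longest chain containing Migrate totals 8 days.
Float = 15 − 8 = 7.

7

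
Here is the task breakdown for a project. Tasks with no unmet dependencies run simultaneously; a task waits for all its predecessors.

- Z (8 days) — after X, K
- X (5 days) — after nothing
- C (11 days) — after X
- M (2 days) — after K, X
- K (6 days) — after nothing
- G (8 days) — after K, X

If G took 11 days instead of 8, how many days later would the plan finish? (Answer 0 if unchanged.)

1

Critical path before the change: X→C = 5+11 = 16 giving 16 days.
G has 2 days of float (longest path through it is 14).
Now K→G = 6+11 = 17 is longest, so the finish becomes 17 days.
Change in finish: 17 − 16 = +1 days.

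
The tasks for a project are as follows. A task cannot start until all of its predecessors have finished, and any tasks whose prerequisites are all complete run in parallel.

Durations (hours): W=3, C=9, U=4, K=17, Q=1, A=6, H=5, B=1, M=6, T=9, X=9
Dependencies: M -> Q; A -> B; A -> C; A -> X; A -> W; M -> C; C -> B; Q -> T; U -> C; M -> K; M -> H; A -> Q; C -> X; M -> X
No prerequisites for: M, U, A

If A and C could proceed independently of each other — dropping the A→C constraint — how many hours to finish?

24

With the dependency in place, M→C→X = 6+9+9 = 24 sets the finish at 24 hours.
Dropping A→C doesn't change C's earliest start (6); another predecessor still binds.
The longest chain is now M→C→X = 6+9+9 = 24, so the plan takes 24 hours.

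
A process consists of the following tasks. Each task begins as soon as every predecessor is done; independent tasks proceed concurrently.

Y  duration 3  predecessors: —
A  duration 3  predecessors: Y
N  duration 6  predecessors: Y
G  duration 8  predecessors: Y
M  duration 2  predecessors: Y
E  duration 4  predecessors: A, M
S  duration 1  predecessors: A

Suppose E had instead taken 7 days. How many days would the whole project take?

13

Actual critical path: Y→G = 3+8 = 11 ⇒ 11 days.
The longest path through E is only 10 days, so E has float 1.
Now Y→A→E = 3+3+7 = 13 is longest, so the finish becomes 13 days.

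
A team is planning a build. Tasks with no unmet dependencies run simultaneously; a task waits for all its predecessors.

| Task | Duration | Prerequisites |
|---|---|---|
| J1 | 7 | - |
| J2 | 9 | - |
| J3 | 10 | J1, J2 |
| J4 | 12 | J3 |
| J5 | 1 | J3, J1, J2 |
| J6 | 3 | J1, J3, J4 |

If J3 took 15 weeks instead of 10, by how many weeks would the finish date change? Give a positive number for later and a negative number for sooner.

As given, the longest chain is J2→J3→J4→J6 = 9+10+12+3 = 34, so the finish is 34 weeks.
J3 lies on that path, so at 15 weeks the path becomes 39 weeks.
That remains the longest chain; total 39 weeks.
Change in finish: 39 − 34 = +5 weeks.

5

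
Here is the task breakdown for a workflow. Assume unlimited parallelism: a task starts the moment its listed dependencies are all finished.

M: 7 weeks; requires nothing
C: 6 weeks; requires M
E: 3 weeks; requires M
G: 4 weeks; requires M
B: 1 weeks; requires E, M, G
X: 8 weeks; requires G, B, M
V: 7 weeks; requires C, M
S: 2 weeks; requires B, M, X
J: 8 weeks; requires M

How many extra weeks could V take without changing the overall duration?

2

Critical path: M→G→B→X→S = 7+4+1+8+2 = 22, so the finish is 22 weeks.
The longest chain containing V totals 20 weeks.
Slack of V = 15 − 13 = 2 weeks.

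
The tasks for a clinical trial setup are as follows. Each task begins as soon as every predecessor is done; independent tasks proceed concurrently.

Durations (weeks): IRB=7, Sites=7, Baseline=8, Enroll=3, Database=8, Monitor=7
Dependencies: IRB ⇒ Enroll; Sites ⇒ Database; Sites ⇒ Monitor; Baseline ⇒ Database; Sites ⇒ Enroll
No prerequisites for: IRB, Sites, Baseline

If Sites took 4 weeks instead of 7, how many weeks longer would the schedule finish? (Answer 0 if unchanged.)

As given, the longest chain is Baseline→Database = 8+8 = 16, so the finish is 16 weeks.
Sites has 1 week of float (longest path through it is 15).
No other chain overtakes it, so the finish is 16 weeks.
Change in finish: 16 − 16 = +0 weeks.

0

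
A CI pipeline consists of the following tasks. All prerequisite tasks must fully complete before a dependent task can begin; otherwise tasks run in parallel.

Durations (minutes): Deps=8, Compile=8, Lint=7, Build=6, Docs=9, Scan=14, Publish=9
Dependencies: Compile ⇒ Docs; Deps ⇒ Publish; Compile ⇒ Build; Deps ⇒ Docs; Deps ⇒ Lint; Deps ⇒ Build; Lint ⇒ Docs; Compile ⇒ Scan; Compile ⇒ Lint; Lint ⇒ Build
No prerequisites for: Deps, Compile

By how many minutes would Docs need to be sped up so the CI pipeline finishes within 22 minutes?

Current finish: 24 minutes; target: 22.
Docs is on every critical path, so each minute cut from Docs cuts the finish by one (this holds down to a finish of 22).
Need 24 − 22 = 2 minutes off Docs → Docs becomes 7 minutes, finish becomes 22.

2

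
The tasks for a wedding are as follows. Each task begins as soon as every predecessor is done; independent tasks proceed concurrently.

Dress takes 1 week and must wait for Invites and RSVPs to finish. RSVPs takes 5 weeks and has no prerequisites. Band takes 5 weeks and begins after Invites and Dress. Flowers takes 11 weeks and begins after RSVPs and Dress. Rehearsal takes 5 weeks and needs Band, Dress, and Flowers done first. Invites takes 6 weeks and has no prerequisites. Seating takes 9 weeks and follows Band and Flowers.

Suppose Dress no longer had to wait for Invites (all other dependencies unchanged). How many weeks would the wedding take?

26

Original critical path: Invites→Dress→Flowers→Seating = 6+1+11+9 = 27 ⇒ 27 weeks.
Without Invites→Dress, Dress's earliest start moves from 6 to 5.
New critical path: RSVPs→Dress→Flowers→Seating = 5+1+11+9 = 26 ⇒ 26 weeks.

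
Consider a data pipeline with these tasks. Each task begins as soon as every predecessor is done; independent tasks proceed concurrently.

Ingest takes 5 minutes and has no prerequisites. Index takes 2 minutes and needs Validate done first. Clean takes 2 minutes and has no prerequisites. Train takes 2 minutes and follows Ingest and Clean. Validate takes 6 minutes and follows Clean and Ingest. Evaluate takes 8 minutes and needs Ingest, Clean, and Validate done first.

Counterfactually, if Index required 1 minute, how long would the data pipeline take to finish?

19

Actual critical path: Ingest→Validate→Evaluate = 5+6+8 = 19 ⇒ 19 minutes.
Index is off the critical path — its longest chain is 13 minutes, giving 6 of slack.
The critical path is still Ingest→Validate→Evaluate; finish is now 19 minutes.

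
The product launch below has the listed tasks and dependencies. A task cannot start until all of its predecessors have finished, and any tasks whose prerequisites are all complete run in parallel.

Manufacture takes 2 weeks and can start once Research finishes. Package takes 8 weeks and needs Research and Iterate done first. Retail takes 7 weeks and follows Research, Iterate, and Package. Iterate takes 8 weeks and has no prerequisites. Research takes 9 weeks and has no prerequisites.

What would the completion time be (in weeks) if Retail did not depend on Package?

With the dependency in place, Research→Package→Retail = 9+8+7 = 24 sets the finish at 24 weeks.
Without Package→Retail, Retail's earliest start moves from 17 to 9.
New critical path: Research→Package = 9+8 = 17 ⇒ 17 weeks.

17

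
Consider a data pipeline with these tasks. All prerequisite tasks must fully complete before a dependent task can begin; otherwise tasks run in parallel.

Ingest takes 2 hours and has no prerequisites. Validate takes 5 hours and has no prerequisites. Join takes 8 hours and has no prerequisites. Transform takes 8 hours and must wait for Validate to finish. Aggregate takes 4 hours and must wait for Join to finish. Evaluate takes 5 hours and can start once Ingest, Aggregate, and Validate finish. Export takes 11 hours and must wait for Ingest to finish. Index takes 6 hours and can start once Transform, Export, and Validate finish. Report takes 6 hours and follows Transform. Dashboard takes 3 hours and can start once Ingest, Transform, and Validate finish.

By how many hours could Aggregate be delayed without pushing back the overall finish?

2

The longest chain is Ingest→Export→Index = 2+11+6 = 19; overall finish 19 hours.
The longest chain containing Aggregate totals 17 hours.
So Aggregate can slip 14 − 12 = 2 hours.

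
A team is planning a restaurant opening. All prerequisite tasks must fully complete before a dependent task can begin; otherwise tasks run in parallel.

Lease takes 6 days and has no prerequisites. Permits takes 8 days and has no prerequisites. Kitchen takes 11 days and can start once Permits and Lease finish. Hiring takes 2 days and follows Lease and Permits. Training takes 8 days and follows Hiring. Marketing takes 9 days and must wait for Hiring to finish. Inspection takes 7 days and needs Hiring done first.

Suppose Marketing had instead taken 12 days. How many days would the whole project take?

22

Critical path before the change: Permits→Hiring→Marketing = 8+2+9 = 19 giving 19 days.
Marketing lies on that path, so at 12 days the path becomes 22 days.
The critical path is still Permits→Hiring→Marketing; finish is now 22 days.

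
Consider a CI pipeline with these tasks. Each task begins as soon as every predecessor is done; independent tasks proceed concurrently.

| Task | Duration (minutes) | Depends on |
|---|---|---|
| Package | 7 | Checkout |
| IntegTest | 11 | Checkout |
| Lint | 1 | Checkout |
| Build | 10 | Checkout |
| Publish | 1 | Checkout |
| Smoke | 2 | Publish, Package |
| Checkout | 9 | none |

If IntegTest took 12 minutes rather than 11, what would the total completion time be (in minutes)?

As given, the longest chain is Checkout→IntegTest = 9+11 = 20, so the finish is 20 minutes.
IntegTest lies on that path, so at 12 minutes the path becomes 21 minutes.
That remains the longest chain; total 21 minutes.

21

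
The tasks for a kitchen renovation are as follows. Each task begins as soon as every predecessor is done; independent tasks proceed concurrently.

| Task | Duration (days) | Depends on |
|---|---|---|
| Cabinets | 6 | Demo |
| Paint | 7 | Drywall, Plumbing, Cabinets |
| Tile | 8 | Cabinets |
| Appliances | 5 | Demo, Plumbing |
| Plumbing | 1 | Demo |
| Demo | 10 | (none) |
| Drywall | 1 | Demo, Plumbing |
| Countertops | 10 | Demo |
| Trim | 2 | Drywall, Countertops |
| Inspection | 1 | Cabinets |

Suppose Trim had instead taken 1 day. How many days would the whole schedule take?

The binding path is Demo→Cabinets→Tile = 10+6+8 = 24; finish at 24 days.
The longest path through Trim is only 22 days, so Trim has float 2.
The critical path is still Demo→Cabinets→Tile; finish is now 24 days.

24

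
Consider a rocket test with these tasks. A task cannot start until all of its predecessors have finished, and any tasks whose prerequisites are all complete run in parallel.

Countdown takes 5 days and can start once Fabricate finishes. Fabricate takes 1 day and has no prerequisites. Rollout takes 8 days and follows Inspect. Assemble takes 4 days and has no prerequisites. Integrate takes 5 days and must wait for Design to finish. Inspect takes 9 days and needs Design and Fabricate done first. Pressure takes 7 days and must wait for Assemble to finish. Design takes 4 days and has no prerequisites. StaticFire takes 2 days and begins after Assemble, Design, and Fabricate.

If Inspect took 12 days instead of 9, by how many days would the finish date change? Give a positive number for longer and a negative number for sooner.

Actual critical path: Design→Inspect→Rollout = 4+9+8 = 21 ⇒ 21 days.
Since Inspect is critical, the +3 change carries straight to that chain (now 24 days).
That remains the longest chain; total 24 days.
Change in finish: 24 − 21 = +3 days.

3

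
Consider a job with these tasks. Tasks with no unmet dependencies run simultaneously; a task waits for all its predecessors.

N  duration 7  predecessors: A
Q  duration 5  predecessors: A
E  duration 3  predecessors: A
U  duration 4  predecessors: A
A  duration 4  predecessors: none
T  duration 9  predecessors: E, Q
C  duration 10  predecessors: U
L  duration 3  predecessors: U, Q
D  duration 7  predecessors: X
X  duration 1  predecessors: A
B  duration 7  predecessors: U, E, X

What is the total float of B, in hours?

The longest chain is A→Q→T = 4+5+9 = 18; overall finish 18 hours.
B finishes as early as 15 and must finish by 18.
Float = 18 − 15 = 3.

3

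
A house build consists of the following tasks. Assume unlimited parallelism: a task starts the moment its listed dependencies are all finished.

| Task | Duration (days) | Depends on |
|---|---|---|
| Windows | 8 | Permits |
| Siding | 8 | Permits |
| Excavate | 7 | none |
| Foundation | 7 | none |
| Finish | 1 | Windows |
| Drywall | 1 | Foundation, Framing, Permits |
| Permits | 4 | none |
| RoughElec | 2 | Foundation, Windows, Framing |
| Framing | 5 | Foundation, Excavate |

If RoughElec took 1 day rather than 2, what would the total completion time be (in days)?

The binding path is Permits→Windows→RoughElec = 4+8+2 = 14; finish at 14 days.
RoughElec is on the critical path; changing it to 1 makes that path 13 days.
No other chain overtakes it, so the finish is 13 days.

13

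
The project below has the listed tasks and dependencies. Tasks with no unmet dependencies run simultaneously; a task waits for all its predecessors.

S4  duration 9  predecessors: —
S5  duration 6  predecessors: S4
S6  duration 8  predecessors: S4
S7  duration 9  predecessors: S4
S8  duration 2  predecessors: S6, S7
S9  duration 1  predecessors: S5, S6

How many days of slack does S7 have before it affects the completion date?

0

S4→S7→S8 = 9+9+2 = 20 sets the makespan at 20 days.
S7 finishes as early as 18 and must finish by 18.
So S7 can slip 18 − 18 = 0 days.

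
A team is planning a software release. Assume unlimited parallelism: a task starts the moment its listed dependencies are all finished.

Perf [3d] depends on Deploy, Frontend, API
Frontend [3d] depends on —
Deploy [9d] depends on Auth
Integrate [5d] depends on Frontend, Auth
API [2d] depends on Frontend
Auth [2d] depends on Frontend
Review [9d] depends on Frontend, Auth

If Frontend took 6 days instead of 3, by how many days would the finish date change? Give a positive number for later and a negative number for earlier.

The binding path is Frontend→Auth→Deploy→Perf = 3+2+9+3 = 17; finish at 17 days.
Since Frontend is critical, the +3 change carries straight to that chain (now 20 days).
No other chain overtakes it, so the finish is 20 days.
Change in finish: 20 − 17 = +3 days.

3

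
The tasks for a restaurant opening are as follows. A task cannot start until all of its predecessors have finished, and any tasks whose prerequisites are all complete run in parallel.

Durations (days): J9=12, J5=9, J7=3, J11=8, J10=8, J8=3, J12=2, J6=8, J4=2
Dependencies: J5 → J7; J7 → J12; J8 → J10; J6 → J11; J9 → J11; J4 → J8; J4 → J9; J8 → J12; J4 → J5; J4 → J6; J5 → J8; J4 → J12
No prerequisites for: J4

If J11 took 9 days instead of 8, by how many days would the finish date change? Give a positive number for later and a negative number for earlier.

As given, the longest chain is J4→J9→J11 = 2+12+8 = 22, so the finish is 22 days.
J11 is on the critical path; changing it to 9 makes that path 23 days.
That remains the longest chain; total 23 days.
Change in finish: 23 − 22 = +1 days.

1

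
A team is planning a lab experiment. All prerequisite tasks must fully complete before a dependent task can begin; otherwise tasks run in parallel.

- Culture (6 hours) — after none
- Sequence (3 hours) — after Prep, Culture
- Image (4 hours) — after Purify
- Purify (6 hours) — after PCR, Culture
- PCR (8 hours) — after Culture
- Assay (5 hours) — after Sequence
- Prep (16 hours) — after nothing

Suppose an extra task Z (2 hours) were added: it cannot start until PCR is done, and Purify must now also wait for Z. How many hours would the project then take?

Originally the project takes 24 hours.
With Z inserted, Purify now waits for max(PCR, Culture, Z).
New critical path: Culture→PCR→Z→Purify→Image = 6+8+2+6+4 = 26 ⇒ 26 hours.

26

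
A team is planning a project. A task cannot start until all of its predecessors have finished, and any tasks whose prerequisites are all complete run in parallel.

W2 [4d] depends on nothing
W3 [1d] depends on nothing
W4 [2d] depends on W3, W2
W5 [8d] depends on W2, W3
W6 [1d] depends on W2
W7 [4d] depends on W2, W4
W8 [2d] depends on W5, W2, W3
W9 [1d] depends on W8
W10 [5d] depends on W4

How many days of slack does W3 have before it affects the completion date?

The longest chain is W2→W5→W8→W9 = 4+8+2+1 = 15; overall finish 15 days.
The longest chain containing W3 totals 12 days.
So W3 can slip 4 − 1 = 3 days.

3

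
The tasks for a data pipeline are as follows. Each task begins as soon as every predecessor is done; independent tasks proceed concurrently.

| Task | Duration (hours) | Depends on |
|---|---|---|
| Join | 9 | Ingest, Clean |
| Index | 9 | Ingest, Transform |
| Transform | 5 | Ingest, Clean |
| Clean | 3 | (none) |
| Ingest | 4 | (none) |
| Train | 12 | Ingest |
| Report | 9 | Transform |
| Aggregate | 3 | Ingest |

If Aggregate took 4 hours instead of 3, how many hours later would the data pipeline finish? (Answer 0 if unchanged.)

0

The binding path is Ingest→Transform→Index = 4+5+9 = 18; finish at 18 hours.
Aggregate has 11 hours of float (longest path through it is 7).
No other chain overtakes it, so the finish is 18 hours.
Change in finish: 18 − 18 = +0 hours.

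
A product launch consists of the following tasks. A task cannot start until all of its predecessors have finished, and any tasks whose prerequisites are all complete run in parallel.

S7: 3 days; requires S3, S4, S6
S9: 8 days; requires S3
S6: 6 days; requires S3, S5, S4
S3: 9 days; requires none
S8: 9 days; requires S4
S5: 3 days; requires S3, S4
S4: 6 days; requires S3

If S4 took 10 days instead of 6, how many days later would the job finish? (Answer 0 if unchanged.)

4

As given, the longest chain is S3→S4→S5→S6→S7 = 9+6+3+6+3 = 27, so the finish is 27 days.
S4 lies on that path, so at 10 days the path becomes 31 days.
No other chain overtakes it, so the finish is 31 days.
Change in finish: 31 − 27 = +4 days.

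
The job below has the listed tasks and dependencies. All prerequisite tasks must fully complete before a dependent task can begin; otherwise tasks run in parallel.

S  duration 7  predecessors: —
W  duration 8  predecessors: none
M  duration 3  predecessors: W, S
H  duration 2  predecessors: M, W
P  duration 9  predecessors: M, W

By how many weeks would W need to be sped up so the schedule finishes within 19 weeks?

1

Current finish: 20 weeks; target: 19.
W is on every critical path, so each week cut from W cuts the finish by one (this holds down to a finish of 19).
Need 20 − 19 = 1 week off W → W becomes 7 weeks, finish becomes 19.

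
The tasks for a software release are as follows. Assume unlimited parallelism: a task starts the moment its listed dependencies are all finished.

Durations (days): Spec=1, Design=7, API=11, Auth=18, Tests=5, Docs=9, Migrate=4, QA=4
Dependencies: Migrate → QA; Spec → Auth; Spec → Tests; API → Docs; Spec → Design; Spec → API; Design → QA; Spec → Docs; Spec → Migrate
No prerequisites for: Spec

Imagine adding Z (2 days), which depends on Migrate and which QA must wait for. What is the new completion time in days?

21

Originally the schedule takes 21 days.
With Z inserted, QA now waits for max(Design, Migrate, Z).
New critical path: Spec→API→Docs = 1+11+9 = 21 ⇒ 21 days.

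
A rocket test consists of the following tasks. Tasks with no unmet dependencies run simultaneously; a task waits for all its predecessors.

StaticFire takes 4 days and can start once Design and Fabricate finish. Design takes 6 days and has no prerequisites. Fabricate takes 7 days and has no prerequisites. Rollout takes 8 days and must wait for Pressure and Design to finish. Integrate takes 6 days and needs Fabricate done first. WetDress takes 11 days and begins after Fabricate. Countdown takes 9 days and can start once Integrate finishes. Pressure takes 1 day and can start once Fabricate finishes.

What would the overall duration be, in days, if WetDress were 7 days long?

22

Baseline: Fabricate→Integrate→Countdown = 7+6+9 = 22 → 22 days.
WetDress is off the critical path — its longest chain is 18 days, giving 4 of slack.
The critical path is still Fabricate→Integrate→Countdown; finish is now 22 days.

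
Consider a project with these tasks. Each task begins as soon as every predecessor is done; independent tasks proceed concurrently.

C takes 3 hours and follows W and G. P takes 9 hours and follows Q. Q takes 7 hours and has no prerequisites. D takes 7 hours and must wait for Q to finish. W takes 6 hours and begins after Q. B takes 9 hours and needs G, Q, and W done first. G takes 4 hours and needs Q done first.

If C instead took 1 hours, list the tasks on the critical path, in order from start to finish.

Q, W, B

Baseline: Q→W→B = 7+6+9 = 22 → 22 hours.
C is off the critical path — its longest chain is 16 hours, giving 6 of slack.
The critical path is still Q→W→B; finish is now 22 hours.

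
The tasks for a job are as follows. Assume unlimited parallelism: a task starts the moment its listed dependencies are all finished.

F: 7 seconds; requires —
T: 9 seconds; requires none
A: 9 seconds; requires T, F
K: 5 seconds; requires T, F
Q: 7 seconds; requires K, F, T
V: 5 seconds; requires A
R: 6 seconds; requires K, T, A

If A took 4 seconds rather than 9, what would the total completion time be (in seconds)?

21

Actual critical path: T→A→R = 9+9+6 = 24 ⇒ 24 seconds.
A is on the critical path; changing it to 4 makes that path 19 seconds.
New critical path: T→K→Q = 9+5+7 = 21 ⇒ 21 seconds.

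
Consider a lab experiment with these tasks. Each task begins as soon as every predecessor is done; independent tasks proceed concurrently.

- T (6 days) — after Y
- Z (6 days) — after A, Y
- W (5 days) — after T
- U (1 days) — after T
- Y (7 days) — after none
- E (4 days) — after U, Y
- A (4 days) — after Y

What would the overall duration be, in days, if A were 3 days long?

Baseline: Y→T→U→E = 7+6+1+4 = 18 → 18 days.
The longest path through A is only 17 days, so A has float 1.
The critical path is still Y→T→U→E; finish is now 18 days.

18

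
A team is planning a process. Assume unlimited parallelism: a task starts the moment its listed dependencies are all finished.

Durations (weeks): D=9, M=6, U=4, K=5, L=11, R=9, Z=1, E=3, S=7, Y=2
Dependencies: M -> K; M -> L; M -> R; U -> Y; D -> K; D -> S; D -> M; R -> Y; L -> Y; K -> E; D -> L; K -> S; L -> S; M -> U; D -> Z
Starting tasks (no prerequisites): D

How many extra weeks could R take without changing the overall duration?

7

The longest chain is D→M→L→S = 9+6+11+7 = 33; overall finish 33 weeks.
Longest path through R: 26 weeks (earliest finish 24, latest finish 31).
Slack of R = 22 − 15 = 7 weeks.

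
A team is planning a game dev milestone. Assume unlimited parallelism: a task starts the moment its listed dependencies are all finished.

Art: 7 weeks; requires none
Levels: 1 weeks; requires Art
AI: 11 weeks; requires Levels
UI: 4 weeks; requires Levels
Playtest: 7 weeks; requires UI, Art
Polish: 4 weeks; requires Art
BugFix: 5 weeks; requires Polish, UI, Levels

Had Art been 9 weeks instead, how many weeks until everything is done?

21

Baseline: Art→Levels→AI = 7+1+11 = 19 → 19 weeks.
Art is on the critical path; changing it to 9 makes that path 21 weeks.
No other chain overtakes it, so the finish is 21 weeks.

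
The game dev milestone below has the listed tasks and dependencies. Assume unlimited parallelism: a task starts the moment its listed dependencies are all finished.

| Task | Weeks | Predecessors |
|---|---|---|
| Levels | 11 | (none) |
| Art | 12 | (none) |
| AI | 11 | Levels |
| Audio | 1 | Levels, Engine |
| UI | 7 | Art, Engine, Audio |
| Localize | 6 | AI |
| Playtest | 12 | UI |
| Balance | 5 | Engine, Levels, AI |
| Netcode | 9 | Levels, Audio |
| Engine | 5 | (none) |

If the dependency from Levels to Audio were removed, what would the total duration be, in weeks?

31

Before: longest chain Art→UI→Playtest = 12+7+12 = 31, finish 31.
Without Levels→Audio, Audio's earliest start moves from 11 to 5.
The longest chain is now Art→UI→Playtest = 12+7+12 = 31, so the project takes 31 weeks.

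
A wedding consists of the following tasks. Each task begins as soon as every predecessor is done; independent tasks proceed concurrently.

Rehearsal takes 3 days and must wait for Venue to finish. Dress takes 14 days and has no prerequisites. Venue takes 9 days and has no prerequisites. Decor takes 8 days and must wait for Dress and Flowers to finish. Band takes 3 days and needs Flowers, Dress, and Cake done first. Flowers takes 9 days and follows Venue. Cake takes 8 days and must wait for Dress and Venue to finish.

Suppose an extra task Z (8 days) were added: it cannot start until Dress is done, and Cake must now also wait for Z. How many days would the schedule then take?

33

Originally the schedule takes 26 days.
With Z inserted, Cake now waits for max(Dress, Venue, Z).
New critical path: Dress→Z→Cake→Band = 14+8+8+3 = 33 ⇒ 33 days.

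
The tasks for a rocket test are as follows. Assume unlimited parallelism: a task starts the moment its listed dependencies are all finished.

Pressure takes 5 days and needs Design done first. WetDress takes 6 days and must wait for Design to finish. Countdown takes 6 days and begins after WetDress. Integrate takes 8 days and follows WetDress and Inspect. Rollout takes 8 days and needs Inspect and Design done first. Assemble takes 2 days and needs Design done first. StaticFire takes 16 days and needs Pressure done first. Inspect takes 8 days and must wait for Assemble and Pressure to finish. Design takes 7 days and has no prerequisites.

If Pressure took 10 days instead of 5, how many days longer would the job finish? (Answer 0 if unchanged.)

5

Baseline: Design→Pressure→StaticFire = 7+5+16 = 28 → 28 days.
Since Pressure is critical, the +5 change carries straight to that chain (now 33 days).
No other chain overtakes it, so the finish is 33 days.
Change in finish: 33 − 28 = +5 days.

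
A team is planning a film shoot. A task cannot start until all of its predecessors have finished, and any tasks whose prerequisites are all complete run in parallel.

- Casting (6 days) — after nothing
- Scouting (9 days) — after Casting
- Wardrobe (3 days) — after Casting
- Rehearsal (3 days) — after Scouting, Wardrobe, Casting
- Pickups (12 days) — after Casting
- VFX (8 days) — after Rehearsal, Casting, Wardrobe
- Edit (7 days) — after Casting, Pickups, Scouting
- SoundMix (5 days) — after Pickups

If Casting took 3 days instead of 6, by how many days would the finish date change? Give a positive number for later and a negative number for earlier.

Actual critical path: Casting→Scouting→Rehearsal→VFX = 6+9+3+8 = 26 ⇒ 26 days.
Casting lies on that path, so at 3 days the path becomes 23 days.
No other chain overtakes it, so the finish is 23 days.
Change in finish: 23 − 26 = -3 days.

-3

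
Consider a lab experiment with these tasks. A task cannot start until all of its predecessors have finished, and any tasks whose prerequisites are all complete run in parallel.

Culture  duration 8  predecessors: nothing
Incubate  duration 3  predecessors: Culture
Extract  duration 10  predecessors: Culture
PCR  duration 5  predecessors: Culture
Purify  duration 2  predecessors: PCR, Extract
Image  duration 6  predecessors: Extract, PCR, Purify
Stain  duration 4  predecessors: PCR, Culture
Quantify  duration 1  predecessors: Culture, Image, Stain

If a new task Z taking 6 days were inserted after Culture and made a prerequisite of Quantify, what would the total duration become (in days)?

Originally the project takes 27 days.
With Z inserted, Quantify now waits for max(Culture, Image, Stain, Z).
New critical path: Culture→Extract→Purify→Image→Quantify = 8+10+2+6+1 = 27 ⇒ 27 days.

27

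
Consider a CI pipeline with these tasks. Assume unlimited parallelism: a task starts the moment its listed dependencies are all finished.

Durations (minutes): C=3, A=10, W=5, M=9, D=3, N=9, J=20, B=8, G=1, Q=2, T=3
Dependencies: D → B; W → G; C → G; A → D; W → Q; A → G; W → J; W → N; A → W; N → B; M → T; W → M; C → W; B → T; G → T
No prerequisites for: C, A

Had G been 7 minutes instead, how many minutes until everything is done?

35

As given, the longest chain is A→W→N→B→T = 10+5+9+8+3 = 35, so the finish is 35 minutes.
The longest path through G is only 19 minutes, so G has float 16.
The critical path is still A→W→N→B→T; finish is now 35 minutes.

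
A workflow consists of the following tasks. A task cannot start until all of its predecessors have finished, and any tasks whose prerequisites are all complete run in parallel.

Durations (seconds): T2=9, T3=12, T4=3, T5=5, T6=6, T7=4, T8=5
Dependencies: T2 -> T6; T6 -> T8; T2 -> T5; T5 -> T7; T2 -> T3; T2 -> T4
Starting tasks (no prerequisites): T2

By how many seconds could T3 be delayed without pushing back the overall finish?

0

T2→T3 = 9+12 = 21 sets the makespan at 21 seconds.
T3 finishes as early as 21 and must finish by 21.
So T3 can slip 21 − 21 = 0 seconds.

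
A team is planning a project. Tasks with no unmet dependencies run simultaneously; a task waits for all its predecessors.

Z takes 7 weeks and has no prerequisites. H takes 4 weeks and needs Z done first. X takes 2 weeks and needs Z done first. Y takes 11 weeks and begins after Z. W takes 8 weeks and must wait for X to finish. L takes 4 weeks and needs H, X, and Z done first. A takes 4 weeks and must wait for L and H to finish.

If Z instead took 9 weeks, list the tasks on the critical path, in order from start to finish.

Z, H, L, A

The binding path is Z→H→L→A = 7+4+4+4 = 19; finish at 19 weeks.
Z lies on that path, so at 9 weeks the path becomes 21 weeks.
No other chain overtakes it, so the finish is 21 weeks.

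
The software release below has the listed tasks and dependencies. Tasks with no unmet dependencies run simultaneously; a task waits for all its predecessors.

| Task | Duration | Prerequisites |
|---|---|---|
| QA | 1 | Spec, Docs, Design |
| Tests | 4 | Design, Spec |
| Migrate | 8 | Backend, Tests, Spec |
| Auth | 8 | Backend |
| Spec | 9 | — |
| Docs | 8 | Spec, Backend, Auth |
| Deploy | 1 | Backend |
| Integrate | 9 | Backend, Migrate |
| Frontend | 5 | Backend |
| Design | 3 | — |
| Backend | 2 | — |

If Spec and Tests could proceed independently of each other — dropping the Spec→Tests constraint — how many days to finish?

26

With the dependency in place, Spec→Tests→Migrate→Integrate = 9+4+8+9 = 30 sets the finish at 30 days.
Without Spec→Tests, Tests's earliest start moves from 9 to 3.
The longest chain is now Spec→Migrate→Integrate = 9+8+9 = 26, so the software release takes 26 days.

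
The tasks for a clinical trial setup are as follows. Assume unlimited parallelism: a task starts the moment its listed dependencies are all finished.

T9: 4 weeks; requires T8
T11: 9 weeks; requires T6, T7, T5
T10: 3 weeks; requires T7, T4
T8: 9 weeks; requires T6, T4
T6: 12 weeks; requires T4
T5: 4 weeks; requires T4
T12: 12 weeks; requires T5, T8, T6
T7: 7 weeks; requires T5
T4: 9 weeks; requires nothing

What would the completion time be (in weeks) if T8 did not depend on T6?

Original critical path: T4→T6→T8→T12 = 9+12+9+12 = 42 ⇒ 42 weeks.
Without T6→T8, T8's earliest start moves from 21 to 9.
New critical path: T4→T6→T12 = 9+12+12 = 33 ⇒ 33 weeks.

33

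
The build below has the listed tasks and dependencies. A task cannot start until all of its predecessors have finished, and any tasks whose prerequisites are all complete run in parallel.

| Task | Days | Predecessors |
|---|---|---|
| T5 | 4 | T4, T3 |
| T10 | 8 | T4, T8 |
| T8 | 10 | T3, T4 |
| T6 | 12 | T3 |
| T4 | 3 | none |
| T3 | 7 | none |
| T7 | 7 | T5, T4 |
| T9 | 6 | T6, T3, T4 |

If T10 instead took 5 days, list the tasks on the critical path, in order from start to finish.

The binding path is T3→T8→T10 = 7+10+8 = 25; finish at 25 days.
Since T10 is critical, the -3 change carries straight to that chain (now 22 days).
New critical path: T3→T6→T9 = 7+12+6 = 25 ⇒ 25 days.

T3, T6, T9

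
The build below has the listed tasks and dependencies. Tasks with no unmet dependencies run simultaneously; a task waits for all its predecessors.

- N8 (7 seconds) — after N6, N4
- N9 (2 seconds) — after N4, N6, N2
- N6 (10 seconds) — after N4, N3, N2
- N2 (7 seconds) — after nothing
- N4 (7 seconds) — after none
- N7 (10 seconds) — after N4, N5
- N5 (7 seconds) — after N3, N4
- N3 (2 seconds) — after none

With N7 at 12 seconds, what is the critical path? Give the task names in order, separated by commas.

Actual critical path: N4→N5→N7 = 7+7+10 = 24 ⇒ 24 seconds.
Since N7 is critical, the +2 change carries straight to that chain (now 26 seconds).
No other chain overtakes it, so the finish is 26 seconds.

N4, N5, N7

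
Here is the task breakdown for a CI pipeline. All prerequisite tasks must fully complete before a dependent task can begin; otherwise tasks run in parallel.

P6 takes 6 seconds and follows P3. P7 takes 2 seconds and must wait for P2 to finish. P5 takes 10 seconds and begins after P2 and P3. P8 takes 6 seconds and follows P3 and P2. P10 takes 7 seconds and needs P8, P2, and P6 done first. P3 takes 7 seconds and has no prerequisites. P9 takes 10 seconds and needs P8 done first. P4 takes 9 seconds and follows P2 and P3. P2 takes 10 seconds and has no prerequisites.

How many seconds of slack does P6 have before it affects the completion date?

The longest chain is P2→P8→P9 = 10+6+10 = 26; overall finish 26 seconds.
The longest chain containing P6 totals 20 seconds.
Slack of P6 = 13 − 7 = 6 seconds.

6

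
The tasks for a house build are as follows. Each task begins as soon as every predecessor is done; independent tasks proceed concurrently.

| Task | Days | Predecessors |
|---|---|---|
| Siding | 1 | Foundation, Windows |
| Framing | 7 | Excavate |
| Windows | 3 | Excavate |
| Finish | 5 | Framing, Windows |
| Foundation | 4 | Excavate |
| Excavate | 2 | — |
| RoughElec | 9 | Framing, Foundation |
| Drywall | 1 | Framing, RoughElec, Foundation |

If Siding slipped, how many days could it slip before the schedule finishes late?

The longest chain is Excavate→Framing→RoughElec→Drywall = 2+7+9+1 = 19; overall finish 19 days.
Siding finishes as early as 7 and must finish by 19.
So Siding can slip 19 − 7 = 12 days.

12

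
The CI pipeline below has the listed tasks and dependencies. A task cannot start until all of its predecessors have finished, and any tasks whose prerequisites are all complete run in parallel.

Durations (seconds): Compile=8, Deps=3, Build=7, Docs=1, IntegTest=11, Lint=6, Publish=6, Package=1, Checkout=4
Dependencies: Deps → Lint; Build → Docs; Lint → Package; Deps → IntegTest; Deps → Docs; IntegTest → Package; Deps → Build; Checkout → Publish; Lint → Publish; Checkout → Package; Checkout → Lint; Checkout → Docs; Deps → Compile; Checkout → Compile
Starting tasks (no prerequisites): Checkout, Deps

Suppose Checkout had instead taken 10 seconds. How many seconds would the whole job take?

22

The binding path is Checkout→Lint→Publish = 4+6+6 = 16; finish at 16 seconds.
Checkout is on the critical path; changing it to 10 makes that path 22 seconds.
No other chain overtakes it, so the finish is 22 seconds.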